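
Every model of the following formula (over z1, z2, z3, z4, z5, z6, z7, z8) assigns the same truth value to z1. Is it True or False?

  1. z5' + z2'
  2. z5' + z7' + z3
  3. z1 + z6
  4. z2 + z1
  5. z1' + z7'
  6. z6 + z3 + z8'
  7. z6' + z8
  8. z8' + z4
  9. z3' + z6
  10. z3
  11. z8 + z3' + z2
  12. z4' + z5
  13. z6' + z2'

Suppose z1 = 0.
From the singleton clause (z6), z6 = 1.
From the singleton clause (z2), z2 = 1.
But (z2') is also a unit clause — contradiction.
So every satisfying assignment has z1 = True.

True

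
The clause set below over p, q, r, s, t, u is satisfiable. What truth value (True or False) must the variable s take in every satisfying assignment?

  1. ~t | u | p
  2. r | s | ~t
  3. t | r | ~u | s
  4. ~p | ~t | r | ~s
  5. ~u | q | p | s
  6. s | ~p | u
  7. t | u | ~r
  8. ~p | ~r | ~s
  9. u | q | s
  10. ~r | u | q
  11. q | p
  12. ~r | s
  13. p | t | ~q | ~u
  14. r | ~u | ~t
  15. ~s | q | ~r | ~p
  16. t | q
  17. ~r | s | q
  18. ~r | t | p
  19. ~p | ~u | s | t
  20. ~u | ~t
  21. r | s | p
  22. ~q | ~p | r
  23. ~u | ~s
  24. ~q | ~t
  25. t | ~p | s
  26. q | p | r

True

Suppose s = 0.
From the singleton clause (~r), r = 0.
From the singleton clause (~t), t = 0.
From the singleton clause (~u), u = 0.
From the singleton clause (~p), p = 0.
That conflicts with the unit clause (p).
So every satisfying assignment has s = True.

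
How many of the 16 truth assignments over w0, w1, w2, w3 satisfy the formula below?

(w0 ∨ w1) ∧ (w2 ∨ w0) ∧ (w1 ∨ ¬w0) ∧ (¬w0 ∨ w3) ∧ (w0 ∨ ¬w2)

2

There are 2^4 = 16 truth assignments over (w0, w1, w2, w3).
Check each against the 5 clauses (columns in the order w0, w1, w2, w3):
  F F F F  ✗ fails (w0 ∨ w1)
  F F F T  ✗ fails (w0 ∨ w1)
  F F T F  ✗ fails (w0 ∨ w1)
  F F T T  ✗ fails (w0 ∨ w1)
  F T F F  ✗ fails (w2 ∨ w0)
  F T F T  ✗ fails (w2 ∨ w0)
  F T T F  ✗ fails (w0 ∨ ¬w2)
  F T T T  ✗ fails (w0 ∨ ¬w2)
  T F F F  ✗ fails (w1 ∨ ¬w0)
  T F F T  ✗ fails (w1 ∨ ¬w0)
  T F T F  ✗ fails (w1 ∨ ¬w0)
  T F T T  ✗ fails (w1 ∨ ¬w0)
  T T F F  ✗ fails (¬w0 ∨ w3)
  T T F T  ✓ satisfies all
  T T T F  ✗ fails (¬w0 ∨ w3)
  T T T T  ✓ satisfies all
2 of the 16 rows are models.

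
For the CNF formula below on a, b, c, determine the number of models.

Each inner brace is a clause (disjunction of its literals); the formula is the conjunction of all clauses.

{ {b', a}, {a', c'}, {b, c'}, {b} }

There are 2^3 = 8 truth assignments over (a, b, c).
Check each against the 4 clauses (columns in the order a, b, c):
  F F F  ✗ fails (b)
  F F T  ✗ fails (b + c')
  F T F  ✗ fails (b' + a)
  F T T  ✗ fails (b' + a)
  T F F  ✗ fails (b)
  T F T  ✗ fails (a' + c')
  T T F  ✓ satisfies all
  T T T  ✗ fails (a' + c')
1 of the 8 rows is a model.

1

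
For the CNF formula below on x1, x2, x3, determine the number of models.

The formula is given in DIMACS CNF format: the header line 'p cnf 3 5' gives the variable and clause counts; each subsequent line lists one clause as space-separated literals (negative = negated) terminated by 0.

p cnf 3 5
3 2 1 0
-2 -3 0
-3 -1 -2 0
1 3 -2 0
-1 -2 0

There are 2^3 = 8 truth assignments over (x1, x2, x3).
Split on x1. With x1 = True, the clauses containing x1 are satisfied and ¬x1 drops from the rest; 2 of the 2^2 = 4 assignments to the other variables satisfy what remains.
With x1 = False, by the same count on the reduced clause set, 1 assignment works.
(One model: x1=F, x2=F, x3=T.)
Total: 2 + 1 = 3.

3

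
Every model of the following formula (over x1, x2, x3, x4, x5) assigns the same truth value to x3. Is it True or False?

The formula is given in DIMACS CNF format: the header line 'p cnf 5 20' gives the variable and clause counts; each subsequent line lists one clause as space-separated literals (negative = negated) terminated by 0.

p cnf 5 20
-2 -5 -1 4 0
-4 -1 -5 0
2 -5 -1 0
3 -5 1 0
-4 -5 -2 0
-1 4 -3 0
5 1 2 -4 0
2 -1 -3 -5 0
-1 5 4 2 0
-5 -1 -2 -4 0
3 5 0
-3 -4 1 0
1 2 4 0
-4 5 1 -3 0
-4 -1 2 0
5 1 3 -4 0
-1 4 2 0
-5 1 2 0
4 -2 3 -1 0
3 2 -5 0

Suppose x3 = False.
From the singleton clause (x5), x5 = True.
From the singleton clause (x1), x1 = True.
From the singleton clause (¬x4), x4 = False.
From the singleton clause (¬x2), x2 = False.
Now (x2) is unsatisfied and unit — conflict.
So every satisfying assignment has x3 = True.

True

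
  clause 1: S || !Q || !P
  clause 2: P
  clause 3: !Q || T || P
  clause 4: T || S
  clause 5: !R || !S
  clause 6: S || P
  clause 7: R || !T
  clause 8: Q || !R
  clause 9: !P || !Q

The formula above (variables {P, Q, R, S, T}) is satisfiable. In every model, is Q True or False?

Suppose Q = true.
The clause (P) is unit, so P = true.
Now (!P) is unsatisfied and unit — conflict.
So every satisfying assignment has Q = False.

False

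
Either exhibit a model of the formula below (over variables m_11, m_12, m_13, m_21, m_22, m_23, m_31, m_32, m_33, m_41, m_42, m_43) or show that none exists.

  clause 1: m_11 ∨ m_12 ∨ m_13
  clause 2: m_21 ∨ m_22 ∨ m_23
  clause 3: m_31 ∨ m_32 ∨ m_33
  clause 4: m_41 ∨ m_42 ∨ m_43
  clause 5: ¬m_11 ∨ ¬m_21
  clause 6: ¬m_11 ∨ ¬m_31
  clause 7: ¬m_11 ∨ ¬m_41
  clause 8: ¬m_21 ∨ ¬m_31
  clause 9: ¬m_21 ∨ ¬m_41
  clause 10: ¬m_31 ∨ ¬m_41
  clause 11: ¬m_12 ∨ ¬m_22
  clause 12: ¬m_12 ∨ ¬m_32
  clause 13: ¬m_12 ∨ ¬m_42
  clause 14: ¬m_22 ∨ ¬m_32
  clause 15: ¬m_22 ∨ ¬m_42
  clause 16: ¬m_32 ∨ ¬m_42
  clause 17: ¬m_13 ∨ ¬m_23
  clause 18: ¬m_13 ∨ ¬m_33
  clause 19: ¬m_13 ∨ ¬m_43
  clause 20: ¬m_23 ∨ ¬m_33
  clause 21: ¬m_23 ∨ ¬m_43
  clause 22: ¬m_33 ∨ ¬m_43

UNSATISFIABLE

Suppose m_11 = False.
Suppose m_12 = True.
From the singleton clause (¬m_22), m_22 = False.
From the singleton clause (¬m_32), m_32 = False.
From the singleton clause (¬m_42), m_42 = False.
Suppose m_21 = True.
From the singleton clause (¬m_31), m_31 = False.
From the singleton clause (m_33), m_33 = True.
From the singleton clause (¬m_41), m_41 = False.
From the singleton clause (m_43), m_43 = True.
Now (¬m_43) is unsatisfied and unit — conflict.
Backtrack on m_21: now try m_21 = False.
From the singleton clause (m_23), m_23 = True.
From the singleton clause (¬m_13), m_13 = False.
From the singleton clause (¬m_33), m_33 = False.
From the singleton clause (m_31), m_31 = True.
From the singleton clause (¬m_41), m_41 = False.
From the singleton clause (m_43), m_43 = True.
Now (¬m_43) is unsatisfied and unit — conflict.
Both values of m_21 lead to a conflict.
Backtrack on m_12: now try m_12 = False.
From the singleton clause (m_13), m_13 = True.
From the singleton clause (¬m_23), m_23 = False.
From the singleton clause (¬m_33), m_33 = False.
From the singleton clause (¬m_43), m_43 = False.
Suppose m_21 = True.
From the singleton clause (¬m_31), m_31 = False.
From the singleton clause (m_32), m_32 = True.
From the singleton clause (¬m_41), m_41 = False.
From the singleton clause (m_42), m_42 = True.
Now (¬m_42) is unsatisfied and unit — conflict.
Backtrack on m_21: now try m_21 = False.
From the singleton clause (m_22), m_22 = True.
From the singleton clause (¬m_32), m_32 = False.
From the singleton clause (m_31), m_31 = True.
From the singleton clause (¬m_41), m_41 = False.
From the singleton clause (m_42), m_42 = True.
Now (¬m_42) is unsatisfied and unit — conflict.
Both values of m_21 lead to a conflict.
Both values of m_12 lead to a conflict.
Backtrack on m_11: now try m_11 = True.
From the singleton clause (¬m_21), m_21 = False.
From the singleton clause (¬m_31), m_31 = False.
From the singleton clause (¬m_41), m_41 = False.
Suppose m_22 = True.
From the singleton clause (¬m_12), m_12 = False.
From the singleton clause (¬m_32), m_32 = False.
From the singleton clause (m_33), m_33 = True.
From the singleton clause (¬m_42), m_42 = False.
From the singleton clause (m_43), m_43 = True.
Now (¬m_43) is unsatisfied and unit — conflict.
Backtrack on m_22: now try m_22 = False.
From the singleton clause (m_23), m_23 = True.
From the singleton clause (¬m_13), m_13 = False.
From the singleton clause (¬m_33), m_33 = False.
From the singleton clause (m_32), m_32 = True.
From the singleton clause (¬m_12), m_12 = False.
From the singleton clause (¬m_42), m_42 = False.
From the singleton clause (m_43), m_43 = True.
Now (¬m_43) is unsatisfied and unit — conflict.
Both values of m_22 lead to a conflict.
Both values of m_11 lead to a conflict.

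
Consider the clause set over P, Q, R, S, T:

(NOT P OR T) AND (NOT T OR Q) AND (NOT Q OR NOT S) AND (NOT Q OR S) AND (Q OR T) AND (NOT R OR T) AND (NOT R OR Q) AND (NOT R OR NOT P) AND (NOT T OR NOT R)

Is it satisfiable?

No

Try P = false.
Try T = false.
Unit clause (Q) forces Q = true.
Unit clause (NOT S) forces S = false.
Now (S) is unsatisfied and unit — conflict.
So T must be the other value — set T = true.
Unit clause (Q) forces Q = true.
Unit clause (NOT S) forces S = false.
Now (S) is unsatisfied and unit — conflict.
Both values of T lead to a conflict.
So P must be the other value — set P = true.
Unit clause (T) forces T = true.
Unit clause (Q) forces Q = true.
Unit clause (NOT S) forces S = false.
Now (S) is unsatisfied and unit — conflict.
Both values of P lead to a conflict.
No assignment satisfies every clause.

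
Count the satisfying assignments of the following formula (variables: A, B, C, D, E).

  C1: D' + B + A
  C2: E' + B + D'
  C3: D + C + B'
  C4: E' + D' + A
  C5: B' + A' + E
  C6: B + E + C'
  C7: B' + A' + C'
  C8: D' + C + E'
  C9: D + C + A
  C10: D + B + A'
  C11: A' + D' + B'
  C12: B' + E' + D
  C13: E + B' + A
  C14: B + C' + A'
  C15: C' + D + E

There are 2^5 = 32 truth assignments over (A, B, C, D, E).
Split on E. With E = 1, the clauses containing E are satisfied and E' drops from the rest; 1 of the 2^4 = 16 assignments to the other variables satisfy what remains.
With E = 0, by the same count on the reduced clause set, 1 assignment works.
Total: 1 + 1 = 2.

2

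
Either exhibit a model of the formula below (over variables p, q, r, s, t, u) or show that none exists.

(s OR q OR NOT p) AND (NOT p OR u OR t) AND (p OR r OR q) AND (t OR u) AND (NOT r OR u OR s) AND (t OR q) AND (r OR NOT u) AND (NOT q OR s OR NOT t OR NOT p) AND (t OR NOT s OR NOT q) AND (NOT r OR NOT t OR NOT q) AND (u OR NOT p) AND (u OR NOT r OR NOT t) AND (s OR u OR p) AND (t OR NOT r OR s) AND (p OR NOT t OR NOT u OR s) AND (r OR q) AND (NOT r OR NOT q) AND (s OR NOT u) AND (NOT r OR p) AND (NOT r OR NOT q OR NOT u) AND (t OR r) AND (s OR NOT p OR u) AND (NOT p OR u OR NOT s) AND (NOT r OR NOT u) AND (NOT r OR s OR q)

Case t = true:
Case r = false:
The clause (NOT u) is unit, so u = false.
The clause (NOT p) is unit, so p = false.
The clause (q) is unit, so q = true.
The clause (s) is unit, so s = true.
This assignment satisfies each clause.

p=false, q=true, r=false, s=true, t=true, u=false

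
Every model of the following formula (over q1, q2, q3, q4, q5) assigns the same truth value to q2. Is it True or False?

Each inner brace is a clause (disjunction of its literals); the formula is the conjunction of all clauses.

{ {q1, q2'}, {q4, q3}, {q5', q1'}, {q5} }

False

Suppose q2 = 1.
(q1) alone gives q1 = 1.
(q5') alone gives q5 = 0.
Now (q5) is unsatisfied and unit — conflict.
So every satisfying assignment has q2 = False.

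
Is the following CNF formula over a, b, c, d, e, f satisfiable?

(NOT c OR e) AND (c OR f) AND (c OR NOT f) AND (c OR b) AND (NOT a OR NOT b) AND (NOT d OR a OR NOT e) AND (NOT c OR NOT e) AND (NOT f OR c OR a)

Try c = false.
(f) alone gives f = true.
But (NOT f) is also a unit clause — contradiction.
That branch fails; take c = true instead.
(e) alone gives e = true.
But (NOT e) is also a unit clause — contradiction.
Both values of c lead to a conflict.
No assignment satisfies every clause.

No, unsatisfiable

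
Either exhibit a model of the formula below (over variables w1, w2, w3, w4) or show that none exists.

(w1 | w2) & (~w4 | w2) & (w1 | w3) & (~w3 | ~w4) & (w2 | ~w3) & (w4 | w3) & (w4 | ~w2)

w1=1; w2=1; w3=0; w4=1

Try w1 = 1.
Try w4 = 1.
From the singleton clause (w2), w2 = 1.
From the singleton clause (~w3), w3 = 0.
All clauses are satisfied.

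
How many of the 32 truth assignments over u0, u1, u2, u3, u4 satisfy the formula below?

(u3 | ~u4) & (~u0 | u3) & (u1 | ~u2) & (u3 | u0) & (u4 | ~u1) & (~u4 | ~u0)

There are 2^5 = 32 truth assignments over (u0, u1, u2, u3, u4).
Split on u1. With u1 = 1, the clauses containing u1 are satisfied and ~u1 drops from the rest; 2 of the 2^4 = 16 assignments to the other variables satisfy what remains.
With u1 = 0, by the same count on the reduced clause set, 3 assignments work.
Total: 2 + 3 = 5.

5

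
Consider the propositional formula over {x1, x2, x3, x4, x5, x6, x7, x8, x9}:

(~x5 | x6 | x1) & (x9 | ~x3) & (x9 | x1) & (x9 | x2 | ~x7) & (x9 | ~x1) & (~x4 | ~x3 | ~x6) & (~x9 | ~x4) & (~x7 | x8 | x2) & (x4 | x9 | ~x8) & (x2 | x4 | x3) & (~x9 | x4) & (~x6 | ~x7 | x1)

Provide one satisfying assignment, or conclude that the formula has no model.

Case x9 = 1:
From the singleton clause (~x4), x4 = 0.
But (x4) is also a unit clause — contradiction.
That branch fails; take x9 = 0 instead.
From the singleton clause (~x3), x3 = 0.
From the singleton clause (x1), x1 = 1.
But (~x1) is also a unit clause — contradiction.
Both values of x9 lead to a conflict.

UNSATISFIABLE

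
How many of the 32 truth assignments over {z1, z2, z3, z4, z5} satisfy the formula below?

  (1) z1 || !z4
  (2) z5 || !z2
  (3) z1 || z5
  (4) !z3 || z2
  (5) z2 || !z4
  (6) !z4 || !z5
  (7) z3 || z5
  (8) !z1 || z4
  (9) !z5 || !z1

3

There are 2^5 = 32 truth assignments over (z1, z2, z3, z4, z5).
Split on z4. With z4 = true, the clauses containing z4 are satisfied and !z4 drops from the rest; 0 of the 2^4 = 16 assignments to the other variables satisfy what remains.
With z4 = false, by the same count on the reduced clause set, 3 assignments work.
(One model: z1=F, z2=F, z3=F, z4=F, z5=T.)
Total: 0 + 3 = 3.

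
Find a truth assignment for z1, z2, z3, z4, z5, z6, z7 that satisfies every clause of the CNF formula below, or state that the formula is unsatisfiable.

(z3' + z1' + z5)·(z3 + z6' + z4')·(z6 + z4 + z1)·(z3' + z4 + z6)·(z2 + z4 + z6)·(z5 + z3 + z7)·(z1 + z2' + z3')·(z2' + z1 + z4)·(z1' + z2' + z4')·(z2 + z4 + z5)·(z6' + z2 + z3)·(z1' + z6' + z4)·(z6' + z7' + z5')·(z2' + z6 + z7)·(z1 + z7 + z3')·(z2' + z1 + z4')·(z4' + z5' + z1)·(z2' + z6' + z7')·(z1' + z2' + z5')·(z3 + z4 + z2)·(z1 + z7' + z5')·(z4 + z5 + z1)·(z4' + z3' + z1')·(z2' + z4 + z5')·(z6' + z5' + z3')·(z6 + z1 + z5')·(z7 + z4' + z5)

Suppose z3 = 0.
Suppose z6 = 0.
Suppose z4 = 1.
Suppose z5 = 1.
From the singleton clause (z1), z1 = 1.
From the singleton clause (z2'), z2 = 0.
Every clause is now satisfied; z7 is unconstrained.

z1 ↦ 1; z2 ↦ 0; z3 ↦ 0; z4 ↦ 1; z5 ↦ 1; z6 ↦ 0; z7 ↦ 0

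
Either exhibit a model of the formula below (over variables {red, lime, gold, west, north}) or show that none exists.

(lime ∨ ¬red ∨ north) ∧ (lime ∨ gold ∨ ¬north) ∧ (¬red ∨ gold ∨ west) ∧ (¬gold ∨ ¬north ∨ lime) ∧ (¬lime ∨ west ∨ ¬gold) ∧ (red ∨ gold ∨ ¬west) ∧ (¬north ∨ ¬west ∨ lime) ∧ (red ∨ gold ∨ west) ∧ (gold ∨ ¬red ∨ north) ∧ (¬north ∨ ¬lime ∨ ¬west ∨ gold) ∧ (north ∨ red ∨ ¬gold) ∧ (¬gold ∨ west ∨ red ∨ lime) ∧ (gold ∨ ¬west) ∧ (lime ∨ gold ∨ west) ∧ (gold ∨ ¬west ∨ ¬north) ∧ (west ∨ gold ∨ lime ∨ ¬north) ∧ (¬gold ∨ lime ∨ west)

Suppose gold = True.
Suppose north = False.
(red) alone gives red = True.
(lime) alone gives lime = True.
(west) alone gives west = True.
All clauses are satisfied.

red ↦ True; lime ↦ True; gold ↦ True; west ↦ True; north ↦ False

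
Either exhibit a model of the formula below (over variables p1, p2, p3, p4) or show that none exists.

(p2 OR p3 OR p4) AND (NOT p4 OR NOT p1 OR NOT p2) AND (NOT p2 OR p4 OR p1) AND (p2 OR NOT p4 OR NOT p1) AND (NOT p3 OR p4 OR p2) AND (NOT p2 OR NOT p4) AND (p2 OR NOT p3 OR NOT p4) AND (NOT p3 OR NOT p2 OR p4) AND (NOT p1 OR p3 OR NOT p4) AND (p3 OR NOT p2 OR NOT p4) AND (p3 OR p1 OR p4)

Try p2 = true.
(NOT p4) alone gives p4 = false.
(p1) alone gives p1 = true.
(NOT p3) alone gives p3 = false.
Every clause now holds.

p1: true,  p2: true,  p3: false,  p4: false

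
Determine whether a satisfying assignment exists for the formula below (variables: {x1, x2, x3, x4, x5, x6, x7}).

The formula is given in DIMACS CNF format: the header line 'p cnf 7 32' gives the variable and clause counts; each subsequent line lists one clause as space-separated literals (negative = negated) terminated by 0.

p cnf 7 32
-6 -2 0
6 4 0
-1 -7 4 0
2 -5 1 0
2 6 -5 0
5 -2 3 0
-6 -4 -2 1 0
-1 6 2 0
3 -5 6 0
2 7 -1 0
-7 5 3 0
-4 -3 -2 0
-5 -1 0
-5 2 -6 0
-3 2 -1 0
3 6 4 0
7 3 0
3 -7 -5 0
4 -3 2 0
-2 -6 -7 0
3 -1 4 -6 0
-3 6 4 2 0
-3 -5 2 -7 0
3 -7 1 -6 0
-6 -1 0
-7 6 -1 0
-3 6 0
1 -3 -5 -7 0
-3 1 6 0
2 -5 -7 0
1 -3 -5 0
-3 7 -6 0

Try x6 = True.
From the singleton clause (¬x2), x2 = False.
From the singleton clause (¬x5), x5 = False.
From the singleton clause (¬x1), x1 = False.
Try x7 = True.
From the singleton clause (x3), x3 = True.
From the singleton clause (x4), x4 = True.
This assignment satisfies each clause.
A satisfying assignment: x1: False; x2: False; x3: True; x4: True; x5: False; x6: True; x7: True.

Yes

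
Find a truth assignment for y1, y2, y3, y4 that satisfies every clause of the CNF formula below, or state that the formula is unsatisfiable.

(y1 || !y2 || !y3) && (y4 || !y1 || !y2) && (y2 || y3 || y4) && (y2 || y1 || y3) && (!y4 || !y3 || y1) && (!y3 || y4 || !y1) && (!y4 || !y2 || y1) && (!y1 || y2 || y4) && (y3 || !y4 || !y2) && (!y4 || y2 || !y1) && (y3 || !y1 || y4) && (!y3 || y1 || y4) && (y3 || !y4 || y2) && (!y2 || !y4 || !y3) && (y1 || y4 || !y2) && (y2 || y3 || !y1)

Try y1 = true.
Try y4 = true.
(y2) alone gives y2 = true.
(y3) alone gives y3 = true.
But (!y3) is also a unit clause — contradiction.
Backtrack on y4: now try y4 = false.
(!y2) alone gives y2 = false.
But (y2) is also a unit clause — contradiction.
Both values of y4 lead to a conflict.
Backtrack on y1: now try y1 = false.
Try y2 = false.
(y3) alone gives y3 = true.
(!y4) alone gives y4 = false.
But (y4) is also a unit clause — contradiction.
Backtrack on y2: now try y2 = true.
(!y3) alone gives y3 = false.
(!y4) alone gives y4 = false.
But (y4) is also a unit clause — contradiction.
Both values of y2 lead to a conflict.
Both values of y1 lead to a conflict.

UNSATISFIABLE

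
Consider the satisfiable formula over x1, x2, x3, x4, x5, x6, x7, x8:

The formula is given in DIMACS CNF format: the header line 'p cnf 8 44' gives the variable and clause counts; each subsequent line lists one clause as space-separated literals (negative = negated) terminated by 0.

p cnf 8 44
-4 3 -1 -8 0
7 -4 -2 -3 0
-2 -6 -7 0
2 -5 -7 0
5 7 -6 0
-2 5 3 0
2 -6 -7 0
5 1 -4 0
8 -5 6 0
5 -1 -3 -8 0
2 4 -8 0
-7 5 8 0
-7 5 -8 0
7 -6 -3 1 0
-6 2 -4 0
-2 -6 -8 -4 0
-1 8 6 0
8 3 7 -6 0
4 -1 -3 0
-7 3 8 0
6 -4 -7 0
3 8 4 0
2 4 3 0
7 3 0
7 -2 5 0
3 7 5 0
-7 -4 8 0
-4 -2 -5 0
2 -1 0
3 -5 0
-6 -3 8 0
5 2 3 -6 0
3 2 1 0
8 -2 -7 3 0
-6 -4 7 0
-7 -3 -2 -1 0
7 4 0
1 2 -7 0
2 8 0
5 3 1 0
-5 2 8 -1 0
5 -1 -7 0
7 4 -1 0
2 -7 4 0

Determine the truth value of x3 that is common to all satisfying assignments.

Suppose x3 = False.
(x7) alone gives x7 = True.
(x8) alone gives x8 = True.
(x5) alone gives x5 = True.
But (¬x5) is also a unit clause — contradiction.
So every satisfying assignment has x3 = True.

True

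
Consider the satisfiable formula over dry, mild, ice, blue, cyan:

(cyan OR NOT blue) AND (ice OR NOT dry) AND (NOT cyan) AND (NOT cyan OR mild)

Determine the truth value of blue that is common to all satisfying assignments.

Suppose blue = true.
The clause (cyan) is unit, so cyan = true.
But (NOT cyan) is also a unit clause — contradiction.
So every satisfying assignment has blue = False.

False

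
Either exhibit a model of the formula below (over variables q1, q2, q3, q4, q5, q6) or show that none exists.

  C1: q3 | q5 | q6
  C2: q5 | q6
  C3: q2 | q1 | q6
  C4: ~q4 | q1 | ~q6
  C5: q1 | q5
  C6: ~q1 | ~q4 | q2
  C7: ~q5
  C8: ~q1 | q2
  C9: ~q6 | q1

The clause (~q5) is unit, so q5 = 0.
The clause (q6) is unit, so q6 = 1.
The clause (q1) is unit, so q1 = 1.
The clause (q2) is unit, so q2 = 1.
No clause remains; q3, q4 are free.

q1 ↦ 1, q2 ↦ 1, q3 ↦ 1, q4 ↦ 1, q5 ↦ 0, q6 ↦ 1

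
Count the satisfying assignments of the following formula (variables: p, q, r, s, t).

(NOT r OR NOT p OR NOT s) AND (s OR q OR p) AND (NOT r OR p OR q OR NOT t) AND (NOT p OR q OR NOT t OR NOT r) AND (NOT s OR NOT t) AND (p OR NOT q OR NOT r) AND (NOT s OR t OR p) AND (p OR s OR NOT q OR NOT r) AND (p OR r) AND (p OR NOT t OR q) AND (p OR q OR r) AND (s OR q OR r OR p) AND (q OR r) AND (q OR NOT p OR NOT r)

There are 2^5 = 32 truth assignments over (p, q, r, s, t).
Split on t. With t = true, the clauses containing t are satisfied and NOT t drops from the rest; 2 of the 2^4 = 16 assignments to the other variables satisfy what remains.
With t = false, by the same count on the reduced clause set, 3 assignments work.
Total: 2 + 3 = 5.

5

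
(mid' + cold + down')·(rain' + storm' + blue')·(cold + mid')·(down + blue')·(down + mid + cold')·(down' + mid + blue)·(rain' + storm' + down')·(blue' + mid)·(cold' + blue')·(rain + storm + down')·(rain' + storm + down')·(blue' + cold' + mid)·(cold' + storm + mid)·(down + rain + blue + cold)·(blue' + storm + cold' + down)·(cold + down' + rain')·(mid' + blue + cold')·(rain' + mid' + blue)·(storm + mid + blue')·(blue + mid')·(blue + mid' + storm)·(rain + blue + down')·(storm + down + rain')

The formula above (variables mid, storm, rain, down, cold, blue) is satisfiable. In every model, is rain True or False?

True

Suppose rain = 0.
Branch on cold: set cold = 1.
From the singleton clause (blue'), blue = 0.
From the singleton clause (mid'), mid = 0.
From the singleton clause (down), down = 1.
Now (down') is unsatisfied and unit — conflict.
Undo cold and try cold = 0.
From the singleton clause (mid'), mid = 0.
From the singleton clause (blue'), blue = 0.
From the singleton clause (down'), down = 0.
Now (down) is unsatisfied and unit — conflict.
Neither cold = 1 nor cold = 0 works.
So every satisfying assignment has rain = True.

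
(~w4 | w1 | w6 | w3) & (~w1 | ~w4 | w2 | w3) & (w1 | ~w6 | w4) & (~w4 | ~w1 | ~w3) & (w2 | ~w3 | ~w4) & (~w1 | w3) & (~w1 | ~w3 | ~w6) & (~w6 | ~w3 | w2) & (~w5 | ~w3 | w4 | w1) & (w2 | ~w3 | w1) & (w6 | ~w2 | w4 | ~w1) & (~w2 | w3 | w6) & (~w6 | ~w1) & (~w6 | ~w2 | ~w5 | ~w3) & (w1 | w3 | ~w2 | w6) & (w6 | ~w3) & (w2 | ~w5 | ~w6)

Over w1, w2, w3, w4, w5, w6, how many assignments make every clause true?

6

There are 2^6 = 64 truth assignments over (w1, w2, w3, w4, w5, w6).
Split on w6. With w6 = 1, the clauses containing w6 are satisfied and ~w6 drops from the rest; 4 of the 2^5 = 32 assignments to the other variables satisfy what remains.
With w6 = 0, by the same count on the reduced clause set, 2 assignments work.
(One model: w1=F, w2=F, w3=F, w4=F, w5=F, w6=F.)
Total: 4 + 2 = 6.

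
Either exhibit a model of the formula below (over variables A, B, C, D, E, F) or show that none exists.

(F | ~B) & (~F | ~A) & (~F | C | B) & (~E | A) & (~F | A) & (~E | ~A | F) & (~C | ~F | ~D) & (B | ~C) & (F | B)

Branch on F: set F = 1.
From the singleton clause (~A), A = 0.
That conflicts with the unit clause (A).
Undo F and try F = 0.
From the singleton clause (~B), B = 0.
That conflicts with the unit clause (B).
Neither F = 1 nor F = 0 works.

UNSATISFIABLE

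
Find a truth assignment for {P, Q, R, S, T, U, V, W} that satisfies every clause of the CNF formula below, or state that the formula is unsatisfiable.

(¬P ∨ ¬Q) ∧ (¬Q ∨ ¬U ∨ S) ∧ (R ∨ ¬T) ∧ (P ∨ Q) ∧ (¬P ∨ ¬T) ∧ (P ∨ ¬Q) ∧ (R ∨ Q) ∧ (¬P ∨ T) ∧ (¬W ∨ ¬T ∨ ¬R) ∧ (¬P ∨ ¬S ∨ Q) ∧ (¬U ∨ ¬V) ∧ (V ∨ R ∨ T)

UNSATISFIABLE

Case P = False:
Unit clause (Q) forces Q = True.
Now (¬Q) is unsatisfied and unit — conflict.
So P must be the other value — set P = True.
Unit clause (¬Q) forces Q = False.
Unit clause (¬T) forces T = False.
Now (T) is unsatisfied and unit — conflict.
Both values of P lead to a conflict.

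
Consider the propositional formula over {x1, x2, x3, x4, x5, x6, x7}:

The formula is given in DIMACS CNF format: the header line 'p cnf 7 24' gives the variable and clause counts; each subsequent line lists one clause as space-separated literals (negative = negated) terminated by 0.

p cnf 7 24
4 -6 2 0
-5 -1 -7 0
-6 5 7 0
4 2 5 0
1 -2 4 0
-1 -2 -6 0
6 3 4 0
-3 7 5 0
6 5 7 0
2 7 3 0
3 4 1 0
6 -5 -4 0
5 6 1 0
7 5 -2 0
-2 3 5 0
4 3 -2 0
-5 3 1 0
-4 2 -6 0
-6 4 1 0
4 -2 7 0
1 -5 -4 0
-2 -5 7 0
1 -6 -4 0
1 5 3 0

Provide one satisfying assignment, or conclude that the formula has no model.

Try x4 = False.
Try x6 = False.
(x3) alone gives x3 = True.
Try x2 = True.
(x1) alone gives x1 = True.
(x7) alone gives x7 = True.
(¬x5) alone gives x5 = False.
All clauses are satisfied.

x1 ↦ True; x2 ↦ True; x3 ↦ True; x4 ↦ False; x5 ↦ False; x6 ↦ False; x7 ↦ True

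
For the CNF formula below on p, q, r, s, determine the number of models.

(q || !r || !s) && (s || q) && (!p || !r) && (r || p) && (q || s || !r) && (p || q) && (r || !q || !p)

There are 2^4 = 16 truth assignments over (p, q, r, s).
Check each against the 7 clauses (columns in the order p, q, r, s):
  F F F F  ✗ fails (s || q)
  F F F T  ✗ fails (r || p)
  F F T F  ✗ fails (s || q)
  F F T T  ✗ fails (q || !r || !s)
  F T F F  ✗ fails (r || p)
  F T F T  ✗ fails (r || p)
  F T T F  ✓ satisfies all
  F T T T  ✓ satisfies all
  T F F F  ✗ fails (s || q)
  T F F T  ✓ satisfies all
  T F T F  ✗ fails (s || q)
  T F T T  ✗ fails (q || !r || !s)
  T T F F  ✗ fails (r || !q || !p)
  T T F T  ✗ fails (r || !q || !p)
  T T T F  ✗ fails (!p || !r)
  T T T T  ✗ fails (!p || !r)
3 of the 16 rows are models.

3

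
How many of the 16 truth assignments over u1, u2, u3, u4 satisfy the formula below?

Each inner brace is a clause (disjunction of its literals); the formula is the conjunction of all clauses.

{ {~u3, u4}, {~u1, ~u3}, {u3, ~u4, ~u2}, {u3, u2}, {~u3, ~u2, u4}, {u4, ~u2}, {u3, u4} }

There are 2^4 = 16 truth assignments over (u1, u2, u3, u4).
Split on u4. With u4 = 1, the clauses containing u4 are satisfied and ~u4 drops from the rest; 2 of the 2^3 = 8 assignments to the other variables satisfy what remains.
With u4 = 0, by the same count on the reduced clause set, 0 assignments work.
(One model: u1=F, u2=F, u3=T, u4=T.)
Total: 2 + 0 = 2.

2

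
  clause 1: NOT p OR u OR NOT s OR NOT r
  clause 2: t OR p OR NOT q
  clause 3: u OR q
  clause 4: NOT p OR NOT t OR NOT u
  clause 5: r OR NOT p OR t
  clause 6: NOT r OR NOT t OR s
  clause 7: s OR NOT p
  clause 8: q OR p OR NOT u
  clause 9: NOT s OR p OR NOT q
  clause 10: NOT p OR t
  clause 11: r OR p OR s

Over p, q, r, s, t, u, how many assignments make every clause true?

1

There are 2^6 = 64 truth assignments over (p, q, r, s, t, u).
Split on t. With t = true, the clauses containing t are satisfied and NOT t drops from the rest; 1 of the 2^5 = 32 assignments to the other variables satisfy what remains.
With t = false, by the same count on the reduced clause set, 0 assignments work.
(One model: p=T, q=T, r=F, s=T, t=T, u=F.)
Total: 1 + 0 = 1.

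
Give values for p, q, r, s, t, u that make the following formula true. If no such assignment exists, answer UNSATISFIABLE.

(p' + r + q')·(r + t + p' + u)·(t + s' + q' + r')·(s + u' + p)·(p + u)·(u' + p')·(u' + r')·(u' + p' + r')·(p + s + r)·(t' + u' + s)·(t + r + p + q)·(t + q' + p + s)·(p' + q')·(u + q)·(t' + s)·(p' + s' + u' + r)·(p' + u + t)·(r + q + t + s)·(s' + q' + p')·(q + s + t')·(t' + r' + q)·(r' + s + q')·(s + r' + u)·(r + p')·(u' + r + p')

p: 0, q: 1, r: 0, s: 1, t: 0, u: 1

Branch on p: set p = 0.
The clause (u) is unit, so u = 1.
The clause (s) is unit, so s = 1.
The clause (r') is unit, so r = 0.
Branch on t: set t = 0.
The clause (q) is unit, so q = 1.
Every clause now holds.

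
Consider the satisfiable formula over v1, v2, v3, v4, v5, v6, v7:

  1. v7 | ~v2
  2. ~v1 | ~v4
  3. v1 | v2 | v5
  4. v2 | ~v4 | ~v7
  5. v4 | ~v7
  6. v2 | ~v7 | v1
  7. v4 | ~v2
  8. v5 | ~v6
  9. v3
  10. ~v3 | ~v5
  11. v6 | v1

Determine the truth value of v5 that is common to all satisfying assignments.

Suppose v5 = 1.
(v3) alone gives v3 = 1.
That conflicts with the unit clause (~v3).
So every satisfying assignment has v5 = False.

False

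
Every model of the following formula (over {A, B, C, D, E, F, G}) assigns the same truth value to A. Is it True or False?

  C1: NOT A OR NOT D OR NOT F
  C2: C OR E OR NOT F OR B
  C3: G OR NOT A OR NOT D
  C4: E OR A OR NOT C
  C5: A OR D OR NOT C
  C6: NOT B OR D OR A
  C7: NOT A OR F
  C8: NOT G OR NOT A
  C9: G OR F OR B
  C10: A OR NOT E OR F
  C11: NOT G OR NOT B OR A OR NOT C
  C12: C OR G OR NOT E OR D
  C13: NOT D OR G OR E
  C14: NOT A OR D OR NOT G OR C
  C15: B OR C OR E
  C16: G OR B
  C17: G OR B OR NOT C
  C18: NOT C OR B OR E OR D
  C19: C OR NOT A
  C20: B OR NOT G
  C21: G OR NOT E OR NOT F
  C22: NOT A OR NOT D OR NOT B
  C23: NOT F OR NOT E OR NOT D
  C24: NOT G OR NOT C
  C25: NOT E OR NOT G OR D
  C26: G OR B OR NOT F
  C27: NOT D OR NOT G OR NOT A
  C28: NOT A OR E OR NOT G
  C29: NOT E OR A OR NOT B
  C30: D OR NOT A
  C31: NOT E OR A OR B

Suppose A = true.
From the singleton clause (F), F = true.
From the singleton clause (NOT D), D = false.
But (D) is also a unit clause — contradiction.
So every satisfying assignment has A = False.

False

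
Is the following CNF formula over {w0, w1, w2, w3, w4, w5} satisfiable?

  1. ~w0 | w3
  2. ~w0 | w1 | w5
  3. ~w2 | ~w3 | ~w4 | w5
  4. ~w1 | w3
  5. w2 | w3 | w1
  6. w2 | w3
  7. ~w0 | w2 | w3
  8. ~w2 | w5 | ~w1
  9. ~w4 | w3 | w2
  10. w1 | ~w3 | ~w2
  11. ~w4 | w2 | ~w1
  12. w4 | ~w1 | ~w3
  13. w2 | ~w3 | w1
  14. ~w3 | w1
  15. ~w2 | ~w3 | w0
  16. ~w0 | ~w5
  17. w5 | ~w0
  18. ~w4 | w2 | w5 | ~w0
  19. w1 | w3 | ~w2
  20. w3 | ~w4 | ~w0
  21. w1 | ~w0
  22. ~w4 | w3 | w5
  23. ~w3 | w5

Branch on w0: set w0 = 0.
Branch on w1: set w1 = 0.
(~w3) alone gives w3 = 0.
(w2) alone gives w2 = 1.
But (~w2) is also a unit clause — contradiction.
Undo w1 and try w1 = 1.
(w3) alone gives w3 = 1.
(w4) alone gives w4 = 1.
(w2) alone gives w2 = 1.
But (~w2) is also a unit clause — contradiction.
Both values of w1 lead to a conflict.
Undo w0 and try w0 = 1.
(w3) alone gives w3 = 1.
(w1) alone gives w1 = 1.
(w4) alone gives w4 = 1.
(w2) alone gives w2 = 1.
(w5) alone gives w5 = 1.
But (~w5) is also a unit clause — contradiction.
Both values of w0 lead to a conflict.
No assignment satisfies every clause.

Unsatisfiable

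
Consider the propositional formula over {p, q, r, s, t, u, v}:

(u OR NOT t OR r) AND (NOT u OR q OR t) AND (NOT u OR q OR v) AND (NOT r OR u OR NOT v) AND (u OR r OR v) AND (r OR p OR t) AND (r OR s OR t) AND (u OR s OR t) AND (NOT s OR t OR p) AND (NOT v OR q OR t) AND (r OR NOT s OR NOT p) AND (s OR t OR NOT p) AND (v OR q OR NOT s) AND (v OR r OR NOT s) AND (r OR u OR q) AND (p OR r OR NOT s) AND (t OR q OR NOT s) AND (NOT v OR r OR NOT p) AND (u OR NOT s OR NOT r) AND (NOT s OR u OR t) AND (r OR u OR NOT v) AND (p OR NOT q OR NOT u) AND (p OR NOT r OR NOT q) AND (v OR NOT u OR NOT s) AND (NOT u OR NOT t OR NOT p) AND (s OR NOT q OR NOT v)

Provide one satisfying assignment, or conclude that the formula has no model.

p=false; q=false; r=true; s=false; t=true; u=false; v=false

Case u = false:
Case t = true:
From the singleton clause (r), r = true.
From the singleton clause (NOT v), v = false.
From the singleton clause (NOT s), s = false.
Case p = false:
From the singleton clause (NOT q), q = false.
Every clause now holds.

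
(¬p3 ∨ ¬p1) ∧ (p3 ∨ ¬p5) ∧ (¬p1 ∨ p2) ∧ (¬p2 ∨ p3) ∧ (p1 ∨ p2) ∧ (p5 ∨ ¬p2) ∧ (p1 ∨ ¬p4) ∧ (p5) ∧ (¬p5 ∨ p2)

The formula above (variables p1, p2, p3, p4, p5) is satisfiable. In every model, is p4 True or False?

False

Suppose p4 = True.
From the singleton clause (p1), p1 = True.
From the singleton clause (¬p3), p3 = False.
From the singleton clause (¬p5), p5 = False.
But (p5) is also a unit clause — contradiction.
So every satisfying assignment has p4 = False.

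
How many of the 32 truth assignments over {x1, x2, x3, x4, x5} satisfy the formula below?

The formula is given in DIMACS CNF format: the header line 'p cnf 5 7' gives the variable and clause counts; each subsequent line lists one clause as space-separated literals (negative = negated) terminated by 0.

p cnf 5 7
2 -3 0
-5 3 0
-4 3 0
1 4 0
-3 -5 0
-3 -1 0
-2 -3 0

2

There are 2^5 = 32 truth assignments over (x1, x2, x3, x4, x5).
Split on x1. With x1 = True, the clauses containing x1 are satisfied and ¬x1 drops from the rest; 2 of the 2^4 = 16 assignments to the other variables satisfy what remains.
With x1 = False, by the same count on the reduced clause set, 0 assignments work.
(One model: x1=T, x2=F, x3=F, x4=F, x5=F.)
Total: 2 + 0 = 2.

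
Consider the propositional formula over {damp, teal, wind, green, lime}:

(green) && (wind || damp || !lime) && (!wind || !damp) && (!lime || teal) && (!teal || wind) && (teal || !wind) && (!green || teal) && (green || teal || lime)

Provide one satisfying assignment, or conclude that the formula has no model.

damp ↦ false, teal ↦ true, wind ↦ true, green ↦ true, lime ↦ true

From the singleton clause (green), green = true.
From the singleton clause (teal), teal = true.
From the singleton clause (wind), wind = true.
From the singleton clause (!damp), damp = false.
Every clause is now satisfied; lime is unconstrained.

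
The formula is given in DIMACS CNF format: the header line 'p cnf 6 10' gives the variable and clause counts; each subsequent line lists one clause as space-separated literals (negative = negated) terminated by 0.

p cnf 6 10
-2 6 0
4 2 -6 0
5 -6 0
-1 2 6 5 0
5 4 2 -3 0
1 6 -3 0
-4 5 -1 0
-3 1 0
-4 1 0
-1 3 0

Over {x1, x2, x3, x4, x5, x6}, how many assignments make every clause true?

8

There are 2^6 = 64 truth assignments over (x1, x2, x3, x4, x5, x6).
Split on x5. With x5 = True, the clauses containing x5 are satisfied and ¬x5 drops from the rest; 7 of the 2^5 = 32 assignments to the other variables satisfy what remains.
With x5 = False, by the same count on the reduced clause set, 1 assignment works.
(One model: x1=F, x2=F, x3=F, x4=F, x5=F, x6=F.)
Total: 7 + 1 = 8.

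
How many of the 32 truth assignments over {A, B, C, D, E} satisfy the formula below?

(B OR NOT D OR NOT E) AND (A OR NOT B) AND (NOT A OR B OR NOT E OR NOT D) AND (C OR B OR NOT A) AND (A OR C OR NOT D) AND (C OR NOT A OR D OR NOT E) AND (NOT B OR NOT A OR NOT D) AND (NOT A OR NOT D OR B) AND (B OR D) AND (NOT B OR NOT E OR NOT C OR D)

3

There are 2^5 = 32 truth assignments over (A, B, C, D, E).
Split on B. With B = true, the clauses containing B are satisfied and NOT B drops from the rest; 2 of the 2^4 = 16 assignments to the other variables satisfy what remains.
With B = false, by the same count on the reduced clause set, 1 assignment works.
Total: 2 + 1 = 3.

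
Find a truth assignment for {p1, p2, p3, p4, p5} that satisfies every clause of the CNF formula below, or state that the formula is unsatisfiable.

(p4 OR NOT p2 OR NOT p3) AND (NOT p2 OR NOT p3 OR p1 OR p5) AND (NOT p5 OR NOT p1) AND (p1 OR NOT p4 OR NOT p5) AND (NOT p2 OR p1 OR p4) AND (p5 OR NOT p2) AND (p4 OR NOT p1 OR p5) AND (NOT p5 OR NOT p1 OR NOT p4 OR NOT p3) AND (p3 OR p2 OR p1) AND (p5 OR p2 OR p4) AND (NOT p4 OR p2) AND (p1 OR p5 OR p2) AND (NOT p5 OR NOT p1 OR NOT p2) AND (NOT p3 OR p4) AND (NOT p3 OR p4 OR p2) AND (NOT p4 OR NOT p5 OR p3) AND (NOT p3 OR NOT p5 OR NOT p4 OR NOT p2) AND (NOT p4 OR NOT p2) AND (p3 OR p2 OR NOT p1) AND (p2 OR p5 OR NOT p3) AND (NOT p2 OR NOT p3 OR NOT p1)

UNSATISFIABLE

Suppose p5 = false.
Unit clause (NOT p2) forces p2 = false.
Unit clause (p4) forces p4 = true.
That conflicts with the unit clause (NOT p4).
That branch fails; take p5 = true instead.
Unit clause (NOT p1) forces p1 = false.
Unit clause (NOT p4) forces p4 = false.
Unit clause (NOT p2) forces p2 = false.
Unit clause (p3) forces p3 = true.
That conflicts with the unit clause (NOT p3).
Both values of p5 lead to a conflict.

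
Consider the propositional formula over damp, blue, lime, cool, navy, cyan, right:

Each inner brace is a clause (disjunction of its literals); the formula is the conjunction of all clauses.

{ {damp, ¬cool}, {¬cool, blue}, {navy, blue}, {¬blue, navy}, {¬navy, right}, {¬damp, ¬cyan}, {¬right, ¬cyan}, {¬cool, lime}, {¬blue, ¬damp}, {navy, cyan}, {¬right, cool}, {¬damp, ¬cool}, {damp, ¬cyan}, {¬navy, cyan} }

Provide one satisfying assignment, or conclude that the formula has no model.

Branch on damp: set damp = True.
(¬cyan) alone gives cyan = False.
(¬blue) alone gives blue = False.
(¬cool) alone gives cool = False.
(navy) alone gives navy = True.
Now (¬navy) is unsatisfied and unit — conflict.
Undo damp and try damp = False.
(¬cool) alone gives cool = False.
(¬right) alone gives right = False.
(¬navy) alone gives navy = False.
(blue) alone gives blue = True.
Now (¬blue) is unsatisfied and unit — conflict.
Both values of damp lead to a conflict.

UNSATISFIABLE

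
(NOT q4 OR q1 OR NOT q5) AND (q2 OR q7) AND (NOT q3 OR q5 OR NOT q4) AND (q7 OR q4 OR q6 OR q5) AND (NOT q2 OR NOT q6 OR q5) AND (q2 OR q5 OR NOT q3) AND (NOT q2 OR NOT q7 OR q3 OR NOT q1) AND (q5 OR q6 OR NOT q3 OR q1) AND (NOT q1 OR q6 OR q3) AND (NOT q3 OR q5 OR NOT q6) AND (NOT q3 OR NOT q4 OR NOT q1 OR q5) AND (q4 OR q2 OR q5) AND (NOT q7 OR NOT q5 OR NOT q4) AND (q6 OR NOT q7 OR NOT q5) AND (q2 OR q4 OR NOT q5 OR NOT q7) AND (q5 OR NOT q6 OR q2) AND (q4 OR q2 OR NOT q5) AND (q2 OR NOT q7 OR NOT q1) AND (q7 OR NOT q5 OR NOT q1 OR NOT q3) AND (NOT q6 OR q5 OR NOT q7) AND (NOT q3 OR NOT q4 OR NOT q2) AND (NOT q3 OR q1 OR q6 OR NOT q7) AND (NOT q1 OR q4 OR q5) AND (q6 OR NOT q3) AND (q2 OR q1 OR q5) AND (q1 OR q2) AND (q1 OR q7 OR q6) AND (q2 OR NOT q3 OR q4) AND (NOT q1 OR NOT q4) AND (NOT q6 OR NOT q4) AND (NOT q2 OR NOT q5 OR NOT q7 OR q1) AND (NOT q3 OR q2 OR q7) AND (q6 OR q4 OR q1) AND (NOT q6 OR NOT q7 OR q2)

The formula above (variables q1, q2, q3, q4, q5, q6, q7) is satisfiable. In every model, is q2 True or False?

Suppose q2 = false.
(q7) alone gives q7 = true.
(NOT q1) alone gives q1 = false.
That conflicts with the unit clause (q1).
So every satisfying assignment has q2 = True.

True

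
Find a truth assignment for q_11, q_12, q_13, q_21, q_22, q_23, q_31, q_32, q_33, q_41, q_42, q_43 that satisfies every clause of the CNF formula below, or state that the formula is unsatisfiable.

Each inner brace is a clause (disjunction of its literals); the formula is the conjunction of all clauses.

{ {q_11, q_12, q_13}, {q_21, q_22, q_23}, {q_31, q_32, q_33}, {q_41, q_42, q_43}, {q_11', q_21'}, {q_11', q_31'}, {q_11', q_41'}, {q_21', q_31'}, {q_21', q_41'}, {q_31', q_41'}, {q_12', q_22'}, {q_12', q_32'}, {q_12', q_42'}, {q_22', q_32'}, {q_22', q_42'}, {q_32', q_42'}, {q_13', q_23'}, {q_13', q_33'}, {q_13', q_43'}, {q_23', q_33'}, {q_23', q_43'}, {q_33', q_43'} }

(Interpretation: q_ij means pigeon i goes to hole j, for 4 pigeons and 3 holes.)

UNSATISFIABLE

Suppose q_11 = 0.
Suppose q_12 = 1.
From the singleton clause (q_22'), q_22 = 0.
From the singleton clause (q_32'), q_32 = 0.
From the singleton clause (q_42'), q_42 = 0.
Suppose q_21 = 1.
From the singleton clause (q_31'), q_31 = 0.
From the singleton clause (q_33), q_33 = 1.
From the singleton clause (q_41'), q_41 = 0.
From the singleton clause (q_43), q_43 = 1.
Now (q_43') is unsatisfied and unit — conflict.
So q_21 must be the other value — set q_21 = 0.
From the singleton clause (q_23), q_23 = 1.
From the singleton clause (q_13'), q_13 = 0.
From the singleton clause (q_33'), q_33 = 0.
From the singleton clause (q_31), q_31 = 1.
From the singleton clause (q_41'), q_41 = 0.
From the singleton clause (q_43), q_43 = 1.
Now (q_43') is unsatisfied and unit — conflict.
Neither q_21 = 1 nor q_21 = 0 works.
So q_12 must be the other value — set q_12 = 0.
From the singleton clause (q_13), q_13 = 1.
From the singleton clause (q_23'), q_23 = 0.
From the singleton clause (q_33'), q_33 = 0.
From the singleton clause (q_43'), q_43 = 0.
Suppose q_21 = 1.
From the singleton clause (q_31'), q_31 = 0.
From the singleton clause (q_32), q_32 = 1.
From the singleton clause (q_41'), q_41 = 0.
From the singleton clause (q_42), q_42 = 1.
Now (q_42') is unsatisfied and unit — conflict.
So q_21 must be the other value — set q_21 = 0.
From the singleton clause (q_22), q_22 = 1.
From the singleton clause (q_32'), q_32 = 0.
From the singleton clause (q_31), q_31 = 1.
From the singleton clause (q_41'), q_41 = 0.
From the singleton clause (q_42), q_42 = 1.
Now (q_42') is unsatisfied and unit — conflict.
Neither q_21 = 1 nor q_21 = 0 works.
Neither q_12 = 1 nor q_12 = 0 works.
So q_11 must be the other value — set q_11 = 1.
From the singleton clause (q_21'), q_21 = 0.
From the singleton clause (q_31'), q_31 = 0.
From the singleton clause (q_41'), q_41 = 0.
Suppose q_22 = 1.
From the singleton clause (q_12'), q_12 = 0.
From the singleton clause (q_32'), q_32 = 0.
From the singleton clause (q_33), q_33 = 1.
From the singleton clause (q_42'), q_42 = 0.
From the singleton clause (q_43), q_43 = 1.
Now (q_43') is unsatisfied and unit — conflict.
So q_22 must be the other value — set q_22 = 0.
From the singleton clause (q_23), q_23 = 1.
From the singleton clause (q_13'), q_13 = 0.
From the singleton clause (q_33'), q_33 = 0.
From the singleton clause (q_32), q_32 = 1.
From the singleton clause (q_12'), q_12 = 0.
From the singleton clause (q_42'), q_42 = 0.
From the singleton clause (q_43), q_43 = 1.
Now (q_43') is unsatisfied and unit — conflict.
Neither q_22 = 1 nor q_22 = 0 works.
Neither q_11 = 1 nor q_11 = 0 works.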